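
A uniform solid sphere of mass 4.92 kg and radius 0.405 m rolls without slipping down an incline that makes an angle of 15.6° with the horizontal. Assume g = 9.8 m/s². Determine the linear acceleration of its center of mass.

a ≈ 1.88 m/s²

Translation along the incline: Mg sinθ − f = Ma.
Rotation about the center: fR = Iα with I = (2/5)MR². No-slip gives a = αR, so f = (I/R²)a = (2/5)M a.
Substituting: Mg sinθ = (1 + 0.4000)Ma, so a = g sinθ/(1 + 0.4000) = (9.8) sin 15.6° / 1.400 = 1.882 m/s².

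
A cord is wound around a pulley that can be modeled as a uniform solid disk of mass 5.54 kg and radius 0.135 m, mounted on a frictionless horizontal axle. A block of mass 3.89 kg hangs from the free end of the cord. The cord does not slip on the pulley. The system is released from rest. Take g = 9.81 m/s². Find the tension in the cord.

T ≈ 15.9 N

I = ½MR² = (1/2)(5.54)(0.135)² = 0.05048 kg·m².
Block: mg − T = ma. Pulley: TR = Iα. No-slip: a = αR, so T = (I/R²)a = 2.770·a.
Then mg = (m + 2.770)a, so a = (3.89)(9.81)/(3.89 + 2.770) = 5.730 m/s².
T = 2.770·a = 15.87 N.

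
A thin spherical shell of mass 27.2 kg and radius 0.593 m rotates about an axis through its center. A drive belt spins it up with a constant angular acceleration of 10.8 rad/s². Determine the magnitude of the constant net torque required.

τ ≈ 68.9 N·m

I = (2/3)MR² = (2/3)(27.2)(0.593)² = 6.377 kg·m².
τ = Iα = (6.377)(10.80) = 68.87 N·m.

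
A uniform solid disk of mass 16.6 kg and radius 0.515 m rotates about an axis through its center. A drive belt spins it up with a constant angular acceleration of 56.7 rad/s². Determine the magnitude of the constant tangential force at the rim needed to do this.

I = ½MR² = (1/2)(16.6)(0.515)² = 2.201 kg·m².
The required torque is τ = Iα = (2.201)(56.70) = 124.8 N·m.
A tangential force at the rim gives τ = FR, so F = τ/R = 124.8/0.515 = 242.4 N.

F ≈ 242 N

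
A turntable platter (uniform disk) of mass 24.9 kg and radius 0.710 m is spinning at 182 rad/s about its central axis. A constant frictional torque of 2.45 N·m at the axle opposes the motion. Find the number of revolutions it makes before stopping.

I = ½MR² = (1/2)(24.9)(0.710)² = 6.276 kg·m².
The net torque has magnitude 2.45 N·m, opposing ω.
|α| = τ/I = 2.450/6.276 = 0.3904 rad/s² (deceleration).
ω² = ω₀² − 2|α|θ with ω = 0 ⇒ θ = ω₀²/(2|α|) = 42430 rad = 6752 rev.

≈ 6750 revolutions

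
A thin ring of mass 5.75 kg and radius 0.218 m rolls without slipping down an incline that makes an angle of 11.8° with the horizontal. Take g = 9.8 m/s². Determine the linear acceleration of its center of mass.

a ≈ 1.00 m/s²

Translation along the incline: Mg sinθ − f = Ma.
Rotation about the center: fR = Iα with I = MR². No-slip gives a = αR, so f = (I/R²)a = M a.
Substituting: Mg sinθ = (1 + 1.000)Ma, so a = g sinθ/(1 + 1.000) = (9.8) sin 11.8° / 2.000 = 1.002 m/s².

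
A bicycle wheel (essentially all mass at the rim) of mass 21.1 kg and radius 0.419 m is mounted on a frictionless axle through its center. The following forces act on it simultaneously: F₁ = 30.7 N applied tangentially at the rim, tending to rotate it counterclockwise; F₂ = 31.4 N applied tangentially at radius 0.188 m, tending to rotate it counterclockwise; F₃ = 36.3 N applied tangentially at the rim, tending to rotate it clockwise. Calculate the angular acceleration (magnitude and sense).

I = MR² = (21.1)(0.419)² = 3.704 kg·m².
Taking counterclockwise as positive: τ₁ = +(30.7)(0.419) = +12.86 N·m; τ₂ = +(31.4)(0.188) = +5.903 N·m; τ₃ = −(36.3)(0.419) = −15.21 N·m.
Net torque τ = 3.557 N·m.
α = τ/I = 3.557/3.704 = 0.9602 rad/s².

α ≈ 0.960 rad/s², counterclockwise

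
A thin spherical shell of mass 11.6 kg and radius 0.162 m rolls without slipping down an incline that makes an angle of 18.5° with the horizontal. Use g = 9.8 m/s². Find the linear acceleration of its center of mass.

Translation along the incline: Mg sinθ − f = Ma.
Rotation about the center: fR = Iα with I = (2/3)MR². No-slip gives a = αR, so f = (I/R²)a = (2/3)M a.
Substituting: Mg sinθ = (1 + 0.6667)Ma, so a = g sinθ/(1 + 0.6667) = (9.8) sin 18.5° / 1.667 = 1.866 m/s².

a ≈ 1.87 m/s²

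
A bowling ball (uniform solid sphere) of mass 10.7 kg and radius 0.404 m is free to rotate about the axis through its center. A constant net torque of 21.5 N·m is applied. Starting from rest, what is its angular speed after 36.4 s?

I = (2/5)MR² = (2/5)(10.7)(0.404)² = 0.6986 kg·m².
α = τ/I = 21.5/0.6986 = 30.78 rad/s².
ω = ω₀ + αt = 0 + (30.78)(36.4) = 1120 rad/s.

ω ≈ 1120 rad/s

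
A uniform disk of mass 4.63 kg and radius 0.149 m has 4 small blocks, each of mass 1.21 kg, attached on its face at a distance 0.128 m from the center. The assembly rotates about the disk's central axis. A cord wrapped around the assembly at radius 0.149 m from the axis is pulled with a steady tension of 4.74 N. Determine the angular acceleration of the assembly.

I_disk = ½MR² = ½(4.63)(0.149)² = 0.05140 kg·m².
I_blocks = 4·m·r² = 4(1.21)(0.128)² = 0.07930 kg·m².
Total I = 0.1307 kg·m².
τ = F r = (4.74)(0.149) = 0.7063 N·m.
α = τ/I = 0.7063/0.1307 = 5.404 rad/s².

α ≈ 5.40 rad/s²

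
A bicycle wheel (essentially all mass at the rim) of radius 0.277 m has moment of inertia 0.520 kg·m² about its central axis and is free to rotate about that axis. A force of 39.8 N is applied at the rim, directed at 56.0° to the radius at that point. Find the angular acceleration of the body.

Only the tangential component produces torque: τ = F R sinθ = (39.8)(0.277) sin 56.0° = 9.140 N·m.
Newton's second law for rotation, τ = Iα, gives α = τ/I = 9.140/0.5200 = 17.58 rad/s².

α ≈ 17.6 rad/s²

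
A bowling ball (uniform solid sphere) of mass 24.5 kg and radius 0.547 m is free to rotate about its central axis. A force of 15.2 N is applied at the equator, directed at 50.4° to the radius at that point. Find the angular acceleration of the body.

α ≈ 2.18 rad/s²

I = (2/5)MR² = (2/5)(24.5)(0.547)² = 2.932 kg·m².
Only the tangential component produces torque: τ = F R sinθ = (15.2)(0.547) sin 50.4° = 6.406 N·m.
From τ = Iα: α = 6.406/2.932 = 2.185 rad/s².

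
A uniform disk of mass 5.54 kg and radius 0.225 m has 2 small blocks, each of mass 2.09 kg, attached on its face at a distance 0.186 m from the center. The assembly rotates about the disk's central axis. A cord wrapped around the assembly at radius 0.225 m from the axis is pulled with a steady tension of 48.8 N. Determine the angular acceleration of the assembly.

I_disk = ½MR² = ½(5.54)(0.225)² = 0.1402 kg·m².
I_blocks = 2·m·r² = 2(2.09)(0.186)² = 0.1446 kg·m².
Total I = 0.2848 kg·m².
τ = F r = (48.8)(0.225) = 10.98 N·m.
α = τ/I = 10.98/0.2848 = 38.55 rad/s².

α ≈ 38.5 rad/s²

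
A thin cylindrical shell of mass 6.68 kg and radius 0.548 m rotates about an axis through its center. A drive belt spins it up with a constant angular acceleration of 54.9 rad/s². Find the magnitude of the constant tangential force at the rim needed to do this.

I = MR² = (6.68)(0.548)² = 2.006 kg·m².
The required torque is τ = Iα = (2.006)(54.90) = 110.1 N·m.
A tangential force at the rim gives τ = FR, so F = τ/R = 110.1/0.548 = 201.0 N.

F ≈ 201 N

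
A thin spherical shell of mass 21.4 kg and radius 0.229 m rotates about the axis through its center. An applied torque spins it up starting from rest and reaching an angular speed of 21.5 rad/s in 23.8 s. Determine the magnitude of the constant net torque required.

I = (2/3)MR² = (2/3)(21.4)(0.229)² = 0.7482 kg·m².
α = Δω/Δt = (21.5 − 0)/23.8 = 0.9034 rad/s².
τ = Iα = (0.7482)(0.9034) = 0.6759 N·m.

τ ≈ 0.676 N·m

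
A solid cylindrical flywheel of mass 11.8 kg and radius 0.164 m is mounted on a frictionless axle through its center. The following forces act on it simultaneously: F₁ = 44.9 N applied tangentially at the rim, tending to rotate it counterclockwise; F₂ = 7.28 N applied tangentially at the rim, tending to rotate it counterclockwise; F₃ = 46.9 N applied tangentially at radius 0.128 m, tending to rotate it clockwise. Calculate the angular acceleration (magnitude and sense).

α ≈ 16.1 rad/s², counterclockwise

I = ½MR² = (1/2)(11.8)(0.164)² = 0.1587 kg·m².
Taking counterclockwise as positive: τ₁ = +(44.9)(0.164) = +7.364 N·m; τ₂ = +(7.28)(0.164) = +1.194 N·m; τ₃ = −(46.9)(0.128) = −6.003 N·m.
Net torque τ = 2.554 N·m.
α = τ/I = 2.554/0.1587 = 16.10 rad/s².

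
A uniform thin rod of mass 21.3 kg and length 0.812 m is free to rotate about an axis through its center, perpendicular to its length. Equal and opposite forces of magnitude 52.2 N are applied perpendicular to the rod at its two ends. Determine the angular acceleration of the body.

α ≈ 36.2 rad/s²

I = (1/12)ML² = (1/12)(21.3)(0.812)² = 1.170 kg·m².
The couple gives τ = F·(L/2) + F·(L/2) = F L = (52.2)(0.812) = 42.39 N·m.
From τ = Iα: α = 42.39/1.170 = 36.22 rad/s².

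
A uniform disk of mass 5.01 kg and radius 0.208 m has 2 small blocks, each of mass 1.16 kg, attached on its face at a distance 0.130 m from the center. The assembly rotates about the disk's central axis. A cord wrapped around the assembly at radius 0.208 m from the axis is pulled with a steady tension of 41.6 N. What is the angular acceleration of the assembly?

α ≈ 58.6 rad/s²

I_disk = ½MR² = ½(5.01)(0.208)² = 0.1084 kg·m².
I_blocks = 2·m·r² = 2(1.16)(0.130)² = 0.03921 kg·m².
Total I = 0.1476 kg·m².
τ = F r = (41.6)(0.208) = 8.653 N·m.
α = τ/I = 8.653/0.1476 = 58.63 rad/s².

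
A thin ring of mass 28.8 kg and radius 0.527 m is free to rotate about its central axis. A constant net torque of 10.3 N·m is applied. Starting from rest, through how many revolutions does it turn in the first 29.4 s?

I = MR² = (28.8)(0.527)² = 7.999 kg·m².
α = τ/I = 10.3/7.999 = 1.288 rad/s².
θ = ½αt² = ½(1.288)(29.4)² = 556.5 rad.
Revolutions = θ/(2π) = 88.57.

≈ 88.6 revolutions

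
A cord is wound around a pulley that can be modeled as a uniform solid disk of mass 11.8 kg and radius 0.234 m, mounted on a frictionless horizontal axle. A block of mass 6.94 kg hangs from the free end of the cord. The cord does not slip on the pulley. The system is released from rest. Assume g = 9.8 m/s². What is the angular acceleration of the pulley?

α ≈ 22.6 rad/s²

I = ½MR² = (1/2)(11.8)(0.234)² = 0.3231 kg·m².
Block: mg − T = ma. Pulley: TR = Iα. No-slip: a = αR, so T = (I/R²)a = 5.900·a.
Then mg = (m + 5.900)a, so a = (6.94)(9.8)/(6.94 + 5.900) = 5.297 m/s².
α = a/R = 5.297/0.234 = 22.64 rad/s².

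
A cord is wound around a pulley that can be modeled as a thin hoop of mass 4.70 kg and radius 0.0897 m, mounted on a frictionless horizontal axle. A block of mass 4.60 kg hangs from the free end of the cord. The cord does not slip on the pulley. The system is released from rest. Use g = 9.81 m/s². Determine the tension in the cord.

I = MR² = (4.70)(0.0897)² = 0.03782 kg·m².
Block: mg − T = ma. Pulley: TR = Iα. No-slip: a = αR, so T = (I/R²)a = 4.700·a.
Then mg = (m + 4.700)a, so a = (4.60)(9.81)/(4.60 + 4.700) = 4.852 m/s².
T = 4.700·a = 22.81 N.

T ≈ 22.8 N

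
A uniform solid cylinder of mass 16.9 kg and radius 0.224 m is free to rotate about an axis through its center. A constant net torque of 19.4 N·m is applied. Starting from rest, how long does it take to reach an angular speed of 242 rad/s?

t ≈ 5.29 s

I = ½MR² = (1/2)(16.9)(0.224)² = 0.4240 kg·m².
α = τ/I = 19.4/0.4240 = 45.76 rad/s².
ω = αt ⇒ t = ω/α = 242/45.76 = 5.289 s.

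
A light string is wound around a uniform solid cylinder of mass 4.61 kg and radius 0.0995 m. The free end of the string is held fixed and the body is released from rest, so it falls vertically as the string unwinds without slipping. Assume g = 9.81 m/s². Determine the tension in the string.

Translation: Mg − T = Ma. Rotation about the center: TR = Iα with I = ½MR².
With a = αR: T = (I/R²)a = (1/2)M a, so Mg = (1 + 0.5000)Ma.
a = g/(1 + 0.5000) = 9.81/1.500 = 6.540 m/s².
T = 0.5000·M·a = (0.5000)(4.61)(6.540) = 15.07 N.

T ≈ 15.1 N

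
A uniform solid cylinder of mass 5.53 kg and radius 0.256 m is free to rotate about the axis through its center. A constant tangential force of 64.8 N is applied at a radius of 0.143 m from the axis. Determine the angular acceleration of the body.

α ≈ 51.1 rad/s²

I = ½MR² = (1/2)(5.53)(0.256)² = 0.1812 kg·m².
τ = F·r = (64.8)(0.143) = 9.266 N·m.
From τ = Iα: α = 9.266/0.1812 = 51.14 rad/s².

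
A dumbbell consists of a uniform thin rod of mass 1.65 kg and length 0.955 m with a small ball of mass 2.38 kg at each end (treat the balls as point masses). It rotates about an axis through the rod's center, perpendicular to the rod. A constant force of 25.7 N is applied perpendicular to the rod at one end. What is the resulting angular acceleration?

I_rod = (1/12)ML² = (1/12)(1.65)(0.955)² = 0.1254 kg·m².
I_balls = 2·m·(L/2)² = 2(2.38)(0.4775)² = 1.085 kg·m².
Total I = 1.211 kg·m².
τ = F·(L/2) = (25.7)(0.477) = 12.27 N·m.
α = τ/I = 12.27/1.211 = 10.14 rad/s².

α ≈ 10.1 rad/s²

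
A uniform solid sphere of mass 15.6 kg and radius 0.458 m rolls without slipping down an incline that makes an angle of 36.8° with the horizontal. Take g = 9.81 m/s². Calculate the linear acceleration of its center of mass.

Translation along the incline: Mg sinθ − f = Ma.
Rotation about the center: fR = Iα with I = (2/5)MR². No-slip gives a = αR, so f = (I/R²)a = (2/5)M a.
Substituting: Mg sinθ = (1 + 0.4000)Ma, so a = g sinθ/(1 + 0.4000) = (9.81) sin 36.8° / 1.400 = 4.197 m/s².

a ≈ 4.20 m/s²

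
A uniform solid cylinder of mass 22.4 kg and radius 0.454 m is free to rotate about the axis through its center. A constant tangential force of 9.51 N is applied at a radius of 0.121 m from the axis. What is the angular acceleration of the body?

α ≈ 0.498 rad/s²

I = ½MR² = (1/2)(22.4)(0.454)² = 2.308 kg·m².
τ = F·r = (9.51)(0.121) = 1.151 N·m.
Newton's second law for rotation, τ = Iα, gives α = τ/I = 1.151/2.308 = 0.4985 rad/s².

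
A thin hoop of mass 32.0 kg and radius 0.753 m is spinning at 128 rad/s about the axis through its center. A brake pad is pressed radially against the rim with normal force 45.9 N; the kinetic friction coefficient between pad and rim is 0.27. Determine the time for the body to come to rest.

t ≈ 249 s

I = MR² = (32.0)(0.753)² = 18.14 kg·m².
Friction force f = μN = (0.27)(45.9) = 12.39 N at the rim; torque magnitude τ = fR = 9.332 N·m, opposing ω.
|α| = τ/I = 9.332/18.14 = 0.5143 rad/s² (deceleration).
0 = ω₀ − |α|t ⇒ t = ω₀/|α| = 128/0.5143 = 248.9 s.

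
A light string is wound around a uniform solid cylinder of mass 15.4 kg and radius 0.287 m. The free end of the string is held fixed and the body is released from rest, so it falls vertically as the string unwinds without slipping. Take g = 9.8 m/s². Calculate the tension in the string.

Translation: Mg − T = Ma. Rotation about the center: TR = Iα with I = ½MR².
With a = αR: T = (I/R²)a = (1/2)M a, so Mg = (1 + 0.5000)Ma.
a = g/(1 + 0.5000) = 9.8/1.500 = 6.533 m/s².
T = 0.5000·M·a = (0.5000)(15.4)(6.533) = 50.31 N.

T ≈ 50.3 N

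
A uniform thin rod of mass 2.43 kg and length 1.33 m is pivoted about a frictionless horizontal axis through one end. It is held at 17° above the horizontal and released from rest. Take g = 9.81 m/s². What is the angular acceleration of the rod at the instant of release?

About the pivot, I = (1/3)ML² = (1/3)(2.43)(1.33)² = 1.433 kg·m².
The weight acts at the center, a distance L/2 = 0.6650 m from the pivot; τ = Mg(L/2) cos 17° = 15.16 N·m.
α = τ/I = 15.16/1.433 = 10.58 rad/s².

α ≈ 10.6 rad/s²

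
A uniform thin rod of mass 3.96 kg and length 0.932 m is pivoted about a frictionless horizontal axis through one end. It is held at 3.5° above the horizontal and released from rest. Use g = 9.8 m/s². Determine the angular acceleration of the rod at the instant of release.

About the pivot, I = (1/3)ML² = (1/3)(3.96)(0.932)² = 1.147 kg·m².
The weight acts at the center, a distance L/2 = 0.4660 m from the pivot; τ = Mg(L/2) cos 3.5° = 18.05 N·m.
α = τ/I = 18.05/1.147 = 15.74 rad/s².

α ≈ 15.7 rad/s²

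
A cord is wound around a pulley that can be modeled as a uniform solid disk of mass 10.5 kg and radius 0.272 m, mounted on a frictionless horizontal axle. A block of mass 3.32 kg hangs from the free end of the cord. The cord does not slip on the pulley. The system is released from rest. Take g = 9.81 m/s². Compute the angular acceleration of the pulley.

I = ½MR² = (1/2)(10.5)(0.272)² = 0.3884 kg·m².
Block: mg − T = ma. Pulley: TR = Iα. No-slip: a = αR, so T = (I/R²)a = 5.250·a.
Then mg = (m + 5.250)a, so a = (3.32)(9.81)/(3.32 + 5.250) = 3.800 m/s².
α = a/R = 3.800/0.272 = 13.97 rad/s².

α ≈ 14.0 rad/s²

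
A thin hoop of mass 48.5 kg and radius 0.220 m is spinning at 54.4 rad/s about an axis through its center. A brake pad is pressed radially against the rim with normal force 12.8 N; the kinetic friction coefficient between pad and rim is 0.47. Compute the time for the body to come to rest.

I = MR² = (48.5)(0.220)² = 2.347 kg·m².
Friction force f = μN = (0.47)(12.8) = 6.016 N at the rim; torque magnitude τ = fR = 1.324 N·m, opposing ω.
|α| = τ/I = 1.324/2.347 = 0.5638 rad/s² (deceleration).
0 = ω₀ − |α|t ⇒ t = ω₀/|α| = 54.4/0.5638 = 96.48 s.

t ≈ 96.5 s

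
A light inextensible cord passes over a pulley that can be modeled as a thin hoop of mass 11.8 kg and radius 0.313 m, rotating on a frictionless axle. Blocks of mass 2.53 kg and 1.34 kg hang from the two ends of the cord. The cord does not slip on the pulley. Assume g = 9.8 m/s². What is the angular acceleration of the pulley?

I = MR² = (11.8)(0.313)² = 1.156 kg·m².
Heavier block: m₁g − T₁ = m₁a. Lighter block: T₂ − m₂g = m₂a.
Pulley: (T₁ − T₂)R = Iα = I(a/R), so T₁ − T₂ = (I/R²)a = 1·M_p a = 11.80·a.
Adding the three: (m₁ − m₂)g = (m₁ + m₂ + 11.80)a, so a = (2.53 − 1.34)(9.8)/(2.53 + 1.34 + 11.80) = 0.7442 m/s².
α = a/R = 0.7442/0.313 = 2.378 rad/s².

α ≈ 2.38 rad/s²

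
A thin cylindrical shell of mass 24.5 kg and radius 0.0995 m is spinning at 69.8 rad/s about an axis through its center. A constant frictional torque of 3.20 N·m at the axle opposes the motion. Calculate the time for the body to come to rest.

I = MR² = (24.5)(0.0995)² = 0.2426 kg·m².
The net torque has magnitude 3.20 N·m, opposing ω.
|α| = τ/I = 3.200/0.2426 = 13.19 rad/s² (deceleration).
0 = ω₀ − |α|t ⇒ t = ω₀/|α| = 69.8/13.19 = 5.291 s.

t ≈ 5.29 s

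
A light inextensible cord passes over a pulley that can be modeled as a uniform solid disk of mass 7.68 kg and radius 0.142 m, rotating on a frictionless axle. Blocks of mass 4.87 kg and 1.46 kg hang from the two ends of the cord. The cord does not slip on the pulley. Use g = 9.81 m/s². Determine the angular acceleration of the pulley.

I = ½MR² = (1/2)(7.68)(0.142)² = 0.07743 kg·m².
Heavier block: m₁g − T₁ = m₁a. Lighter block: T₂ − m₂g = m₂a.
Pulley: (T₁ − T₂)R = Iα = I(a/R), so T₁ − T₂ = (I/R²)a = (1/2)M_p a = 3.840·a.
Adding the three: (m₁ − m₂)g = (m₁ + m₂ + 3.840)a, so a = (4.87 − 1.46)(9.81)/(4.87 + 1.46 + 3.840) = 3.289 m/s².
α = a/R = 3.289/0.142 = 23.16 rad/s².

α ≈ 23.2 rad/s²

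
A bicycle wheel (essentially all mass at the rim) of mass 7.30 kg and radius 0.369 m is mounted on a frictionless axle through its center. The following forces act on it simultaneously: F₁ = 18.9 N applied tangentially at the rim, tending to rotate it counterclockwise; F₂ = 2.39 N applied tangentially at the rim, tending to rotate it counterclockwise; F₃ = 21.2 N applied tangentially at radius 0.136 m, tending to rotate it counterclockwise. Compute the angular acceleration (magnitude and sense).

I = MR² = (7.30)(0.369)² = 0.9940 kg·m².
Taking counterclockwise as positive: τ₁ = +(18.9)(0.369) = +6.974 N·m; τ₂ = +(2.39)(0.369) = +0.8819 N·m; τ₃ = +(21.2)(0.136) = +2.883 N·m.
Net torque τ = 10.74 N·m.
α = τ/I = 10.74/0.9940 = 10.80 rad/s².

α ≈ 10.8 rad/s², counterclockwise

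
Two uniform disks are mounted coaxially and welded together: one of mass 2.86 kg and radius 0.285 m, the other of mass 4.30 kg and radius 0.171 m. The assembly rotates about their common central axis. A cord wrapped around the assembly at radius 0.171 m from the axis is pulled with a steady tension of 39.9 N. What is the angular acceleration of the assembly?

α ≈ 38.1 rad/s²

I = ½M₁R₁² + ½M₂R₂² = ½(2.86)(0.285)² + ½(4.30)(0.171)² = 0.1790 kg·m².
τ = F r = (39.9)(0.171) = 6.823 N·m.
α = τ/I = 6.823/0.1790 = 38.11 rad/s².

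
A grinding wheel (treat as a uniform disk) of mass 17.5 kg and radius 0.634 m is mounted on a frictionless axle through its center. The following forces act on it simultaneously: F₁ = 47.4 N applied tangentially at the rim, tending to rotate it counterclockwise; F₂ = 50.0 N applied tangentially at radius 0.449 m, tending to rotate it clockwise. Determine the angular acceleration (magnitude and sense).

α ≈ 2.16 rad/s², counterclockwise

I = ½MR² = (1/2)(17.5)(0.634)² = 3.517 kg·m².
Taking counterclockwise as positive: τ₁ = +(47.4)(0.634) = +30.05 N·m; τ₂ = −(50.0)(0.449) = −22.45 N·m.
Net torque τ = 7.602 N·m.
α = τ/I = 7.602/3.517 = 2.161 rad/s².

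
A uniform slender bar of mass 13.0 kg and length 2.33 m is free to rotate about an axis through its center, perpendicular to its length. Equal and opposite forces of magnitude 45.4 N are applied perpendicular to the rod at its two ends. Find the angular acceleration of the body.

I = (1/12)ML² = (1/12)(13.0)(2.33)² = 5.881 kg·m².
The couple gives τ = F·(L/2) + F·(L/2) = F L = (45.4)(2.33) = 105.8 N·m.
From τ = Iα: α = 105.8/5.881 = 17.99 rad/s².

α ≈ 18.0 rad/s²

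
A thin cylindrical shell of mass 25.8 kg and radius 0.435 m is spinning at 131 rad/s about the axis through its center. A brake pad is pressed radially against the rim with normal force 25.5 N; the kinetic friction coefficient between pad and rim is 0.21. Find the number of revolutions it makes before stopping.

≈ 2860 revolutions

I = MR² = (25.8)(0.435)² = 4.882 kg·m².
Friction force f = μN = (0.21)(25.5) = 5.355 N at the rim; torque magnitude τ = fR = 2.329 N·m, opposing ω.
|α| = τ/I = 2.329/4.882 = 0.4771 rad/s² (deceleration).
ω² = ω₀² − 2|α|θ with ω = 0 ⇒ θ = ω₀²/(2|α|) = 17980 rad = 2862 rev.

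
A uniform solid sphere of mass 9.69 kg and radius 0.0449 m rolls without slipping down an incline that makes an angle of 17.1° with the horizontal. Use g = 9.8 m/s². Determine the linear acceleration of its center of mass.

Translation along the incline: Mg sinθ − f = Ma.
Rotation about the center: fR = Iα with I = (2/5)MR². No-slip gives a = αR, so f = (I/R²)a = (2/5)M a.
Substituting: Mg sinθ = (1 + 0.4000)Ma, so a = g sinθ/(1 + 0.4000) = (9.8) sin 17.1° / 1.400 = 2.058 m/s².

a ≈ 2.06 m/s²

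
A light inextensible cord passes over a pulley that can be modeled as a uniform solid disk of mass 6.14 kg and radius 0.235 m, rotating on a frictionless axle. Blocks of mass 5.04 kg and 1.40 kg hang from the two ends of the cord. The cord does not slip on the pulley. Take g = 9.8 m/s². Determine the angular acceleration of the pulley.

α ≈ 16.0 rad/s²

I = ½MR² = (1/2)(6.14)(0.235)² = 0.1695 kg·m².
Heavier block: m₁g − T₁ = m₁a. Lighter block: T₂ − m₂g = m₂a.
Pulley: (T₁ − T₂)R = Iα = I(a/R), so T₁ − T₂ = (I/R²)a = (1/2)M_p a = 3.070·a.
Adding the three: (m₁ − m₂)g = (m₁ + m₂ + 3.070)a, so a = (5.04 − 1.40)(9.8)/(5.04 + 1.40 + 3.070) = 3.751 m/s².
α = a/R = 3.751/0.235 = 15.96 rad/s².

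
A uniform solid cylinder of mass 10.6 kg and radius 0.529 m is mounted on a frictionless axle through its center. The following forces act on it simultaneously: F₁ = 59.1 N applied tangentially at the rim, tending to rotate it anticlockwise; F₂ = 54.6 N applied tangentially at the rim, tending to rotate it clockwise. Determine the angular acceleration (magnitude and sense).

α ≈ 1.61 rad/s², anticlockwise

I = ½MR² = (1/2)(10.6)(0.529)² = 1.483 kg·m².
Taking anticlockwise as positive: τ₁ = +(59.1)(0.529) = +31.26 N·m; τ₂ = −(54.6)(0.529) = −28.88 N·m.
Net torque τ = 2.381 N·m.
α = τ/I = 2.381/1.483 = 1.605 rad/s².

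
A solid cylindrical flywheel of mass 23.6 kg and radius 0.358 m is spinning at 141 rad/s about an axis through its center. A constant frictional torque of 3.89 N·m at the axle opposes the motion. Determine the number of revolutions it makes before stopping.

I = ½MR² = (1/2)(23.6)(0.358)² = 1.512 kg·m².
The net torque has magnitude 3.89 N·m, opposing ω.
|α| = τ/I = 3.890/1.512 = 2.572 rad/s² (deceleration).
ω² = ω₀² − 2|α|θ with ω = 0 ⇒ θ = ω₀²/(2|α|) = 3865 rad = 615.1 rev.

≈ 615 revolutions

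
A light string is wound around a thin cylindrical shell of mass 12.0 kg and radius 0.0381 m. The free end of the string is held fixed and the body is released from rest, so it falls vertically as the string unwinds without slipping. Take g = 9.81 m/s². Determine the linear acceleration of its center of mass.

Translation: Mg − T = Ma. Rotation about the center: TR = Iα with I = MR².
With a = αR: T = (I/R²)a = M a, so Mg = (1 + 1.000)Ma.
a = g/(1 + 1.000) = 9.81/2.000 = 4.905 m/s².

a ≈ 4.91 m/s²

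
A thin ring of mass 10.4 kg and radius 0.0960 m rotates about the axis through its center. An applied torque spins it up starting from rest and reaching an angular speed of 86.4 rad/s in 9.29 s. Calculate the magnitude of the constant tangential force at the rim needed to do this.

I = MR² = (10.4)(0.0960)² = 0.09585 kg·m².
α = Δω/Δt = (86.4 − 0)/9.29 = 9.300 rad/s².
The required torque is τ = Iα = (0.09585)(9.300) = 0.8914 N·m.
A tangential force at the rim gives τ = FR, so F = τ/R = 0.8914/0.0960 = 9.285 N.

F ≈ 9.29 N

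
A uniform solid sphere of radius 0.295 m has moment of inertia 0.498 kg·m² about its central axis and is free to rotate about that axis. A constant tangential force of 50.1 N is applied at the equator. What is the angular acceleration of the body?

τ = F R = (50.1)(0.295) = 14.78 N·m.
Newton's second law for rotation, τ = Iα, gives α = τ/I = 14.78/0.4980 = 29.68 rad/s².

α ≈ 29.7 rad/s²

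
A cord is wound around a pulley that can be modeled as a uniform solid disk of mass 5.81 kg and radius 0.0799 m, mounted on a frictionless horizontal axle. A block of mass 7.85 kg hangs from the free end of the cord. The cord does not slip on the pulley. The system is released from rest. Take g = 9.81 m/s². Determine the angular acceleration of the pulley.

α ≈ 89.6 rad/s²

I = ½MR² = (1/2)(5.81)(0.0799)² = 0.01855 kg·m².
Block: mg − T = ma. Pulley: TR = Iα. No-slip: a = αR, so T = (I/R²)a = 2.905·a.
Then mg = (m + 2.905)a, so a = (7.85)(9.81)/(7.85 + 2.905) = 7.160 m/s².
α = a/R = 7.160/0.0799 = 89.62 rad/s².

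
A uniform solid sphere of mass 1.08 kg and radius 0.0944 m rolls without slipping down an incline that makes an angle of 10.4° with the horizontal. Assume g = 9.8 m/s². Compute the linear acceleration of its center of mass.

Translation along the incline: Mg sinθ − f = Ma.
Rotation about the center: fR = Iα with I = (2/5)MR². No-slip gives a = αR, so f = (I/R²)a = (2/5)M a.
Substituting: Mg sinθ = (1 + 0.4000)Ma, so a = g sinθ/(1 + 0.4000) = (9.8) sin 10.4° / 1.400 = 1.264 m/s².

a ≈ 1.26 m/s²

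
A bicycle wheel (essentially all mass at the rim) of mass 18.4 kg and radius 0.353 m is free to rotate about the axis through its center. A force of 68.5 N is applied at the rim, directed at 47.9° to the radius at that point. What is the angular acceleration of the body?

α ≈ 7.83 rad/s²

I = MR² = (18.4)(0.353)² = 2.293 kg·m².
Only the tangential component produces torque: τ = F R sinθ = (68.5)(0.353) sin 47.9° = 17.94 N·m.
Newton's second law for rotation, τ = Iα, gives α = τ/I = 17.94/2.293 = 7.825 rad/s².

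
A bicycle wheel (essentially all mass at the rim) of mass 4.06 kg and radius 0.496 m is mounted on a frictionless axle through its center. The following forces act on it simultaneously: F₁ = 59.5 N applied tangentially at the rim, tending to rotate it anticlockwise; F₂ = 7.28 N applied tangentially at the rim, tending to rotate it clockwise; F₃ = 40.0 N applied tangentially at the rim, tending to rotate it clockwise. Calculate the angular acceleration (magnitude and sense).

I = MR² = (4.06)(0.496)² = 0.9988 kg·m².
Taking anticlockwise as positive: τ₁ = +(59.5)(0.496) = +29.51 N·m; τ₂ = −(7.28)(0.496) = −3.611 N·m; τ₃ = −(40.0)(0.496) = −19.84 N·m.
Net torque τ = 6.061 N·m.
α = τ/I = 6.061/0.9988 = 6.068 rad/s².

α ≈ 6.07 rad/s², anticlockwise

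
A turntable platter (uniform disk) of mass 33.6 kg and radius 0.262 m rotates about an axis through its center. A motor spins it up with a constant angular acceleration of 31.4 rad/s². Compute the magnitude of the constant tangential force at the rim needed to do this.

I = ½MR² = (1/2)(33.6)(0.262)² = 1.153 kg·m².
The required torque is τ = Iα = (1.153)(31.40) = 36.21 N·m.
A tangential force at the rim gives τ = FR, so F = τ/R = 36.21/0.262 = 138.2 N.

F ≈ 138 N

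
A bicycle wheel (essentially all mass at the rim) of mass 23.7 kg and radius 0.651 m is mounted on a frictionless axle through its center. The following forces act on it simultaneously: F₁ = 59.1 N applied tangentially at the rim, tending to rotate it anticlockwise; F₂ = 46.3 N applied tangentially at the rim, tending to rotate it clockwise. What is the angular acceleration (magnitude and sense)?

α ≈ 0.830 rad/s², anticlockwise

I = MR² = (23.7)(0.651)² = 10.04 kg·m².
Taking anticlockwise as positive: τ₁ = +(59.1)(0.651) = +38.47 N·m; τ₂ = −(46.3)(0.651) = −30.14 N·m.
Net torque τ = 8.333 N·m.
α = τ/I = 8.333/10.04 = 0.8296 rad/s².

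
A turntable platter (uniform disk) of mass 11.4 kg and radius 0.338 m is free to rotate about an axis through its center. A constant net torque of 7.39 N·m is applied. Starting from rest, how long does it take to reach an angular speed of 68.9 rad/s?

I = ½MR² = (1/2)(11.4)(0.338)² = 0.6512 kg·m².
α = τ/I = 7.39/0.6512 = 11.35 rad/s².
ω = αt ⇒ t = ω/α = 68.9/11.35 = 6.071 s.

t ≈ 6.07 s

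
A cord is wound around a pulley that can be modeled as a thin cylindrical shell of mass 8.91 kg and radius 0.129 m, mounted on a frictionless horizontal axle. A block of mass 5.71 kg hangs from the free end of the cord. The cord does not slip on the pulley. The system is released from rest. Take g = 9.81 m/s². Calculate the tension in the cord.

T ≈ 34.1 N

I = MR² = (8.91)(0.129)² = 0.1483 kg·m².
Block: mg − T = ma. Pulley: TR = Iα. No-slip: a = αR, so T = (I/R²)a = 8.910·a.
Then mg = (m + 8.910)a, so a = (5.71)(9.81)/(5.71 + 8.910) = 3.831 m/s².
T = 8.910·a = 34.14 N.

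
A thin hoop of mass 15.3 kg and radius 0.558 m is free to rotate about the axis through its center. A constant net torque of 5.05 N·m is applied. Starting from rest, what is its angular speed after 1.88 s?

I = MR² = (15.3)(0.558)² = 4.764 kg·m².
α = τ/I = 5.05/4.764 = 1.060 rad/s².
ω = ω₀ + αt = 0 + (1.060)(1.88) = 1.993 rad/s.

ω ≈ 1.99 rad/s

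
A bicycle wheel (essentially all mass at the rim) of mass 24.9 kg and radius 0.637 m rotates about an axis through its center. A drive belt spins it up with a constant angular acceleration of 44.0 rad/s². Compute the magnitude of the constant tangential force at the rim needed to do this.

F ≈ 698 N

I = MR² = (24.9)(0.637)² = 10.10 kg·m².
The required torque is τ = Iα = (10.10)(44.00) = 444.6 N·m.
A tangential force at the rim gives τ = FR, so F = τ/R = 444.6/0.637 = 697.9 N.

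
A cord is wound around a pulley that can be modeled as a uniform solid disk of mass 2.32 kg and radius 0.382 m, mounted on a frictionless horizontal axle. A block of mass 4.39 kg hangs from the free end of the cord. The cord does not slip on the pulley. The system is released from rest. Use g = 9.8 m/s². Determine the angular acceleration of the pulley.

α ≈ 20.3 rad/s²

I = ½MR² = (1/2)(2.32)(0.382)² = 0.1693 kg·m².
Block: mg − T = ma. Pulley: TR = Iα. No-slip: a = αR, so T = (I/R²)a = 1.160·a.
Then mg = (m + 1.160)a, so a = (4.39)(9.8)/(4.39 + 1.160) = 7.752 m/s².
α = a/R = 7.752/0.382 = 20.29 rad/s².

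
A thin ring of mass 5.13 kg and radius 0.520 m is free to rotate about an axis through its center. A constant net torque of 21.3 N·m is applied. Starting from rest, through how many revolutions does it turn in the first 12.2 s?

I = MR² = (5.13)(0.520)² = 1.387 kg·m².
α = τ/I = 21.3/1.387 = 15.36 rad/s².
θ = ½αt² = ½(15.36)(12.2)² = 1143 rad.
Revolutions = θ/(2π) = 181.9.

≈ 182 revolutions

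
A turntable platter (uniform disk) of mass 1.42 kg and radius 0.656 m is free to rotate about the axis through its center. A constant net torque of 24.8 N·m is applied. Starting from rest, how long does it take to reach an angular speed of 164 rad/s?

I = ½MR² = (1/2)(1.42)(0.656)² = 0.3055 kg·m².
α = τ/I = 24.8/0.3055 = 81.17 rad/s².
ω = αt ⇒ t = ω/α = 164/81.17 = 2.020 s.

t ≈ 2.02 s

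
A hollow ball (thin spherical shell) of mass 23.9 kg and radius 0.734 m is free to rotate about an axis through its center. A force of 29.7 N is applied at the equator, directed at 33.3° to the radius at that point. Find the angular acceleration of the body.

I = (2/3)MR² = (2/3)(23.9)(0.734)² = 8.584 kg·m².
Only the tangential component produces torque: τ = F R sinθ = (29.7)(0.734) sin 33.3° = 11.97 N·m.
From τ = Iα: α = 11.97/8.584 = 1.394 rad/s².

α ≈ 1.39 rad/s²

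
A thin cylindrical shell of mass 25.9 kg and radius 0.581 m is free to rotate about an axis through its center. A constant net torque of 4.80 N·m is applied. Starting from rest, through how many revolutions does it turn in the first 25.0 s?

I = MR² = (25.9)(0.581)² = 8.743 kg·m².
α = τ/I = 4.80/8.743 = 0.5490 rad/s².
θ = ½αt² = ½(0.5490)(25.0)² = 171.6 rad.
Revolutions = θ/(2π) = 27.31.

≈ 27.3 revolutions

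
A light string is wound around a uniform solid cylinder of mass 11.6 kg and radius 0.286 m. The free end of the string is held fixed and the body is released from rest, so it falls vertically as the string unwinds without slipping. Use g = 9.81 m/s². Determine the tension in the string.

T ≈ 37.9 N

Translation: Mg − T = Ma. Rotation about the center: TR = Iα with I = ½MR².
With a = αR: T = (I/R²)a = (1/2)M a, so Mg = (1 + 0.5000)Ma.
a = g/(1 + 0.5000) = 9.81/1.500 = 6.540 m/s².
T = 0.5000·M·a = (0.5000)(11.6)(6.540) = 37.93 N.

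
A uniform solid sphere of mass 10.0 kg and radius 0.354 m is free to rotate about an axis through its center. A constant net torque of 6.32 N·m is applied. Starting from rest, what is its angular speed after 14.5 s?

I = (2/5)MR² = (2/5)(10.0)(0.354)² = 0.5013 kg·m².
α = τ/I = 6.32/0.5013 = 12.61 rad/s².
ω = ω₀ + αt = 0 + (12.61)(14.5) = 182.8 rad/s.

ω ≈ 183 rad/s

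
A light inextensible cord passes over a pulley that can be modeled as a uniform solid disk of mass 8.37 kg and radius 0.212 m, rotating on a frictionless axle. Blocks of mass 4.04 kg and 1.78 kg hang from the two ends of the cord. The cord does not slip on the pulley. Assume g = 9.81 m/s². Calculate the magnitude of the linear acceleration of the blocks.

I = ½MR² = (1/2)(8.37)(0.212)² = 0.1881 kg·m².
Heavier block: m₁g − T₁ = m₁a. Lighter block: T₂ − m₂g = m₂a.
Pulley: (T₁ − T₂)R = Iα = I(a/R), so T₁ − T₂ = (I/R²)a = (1/2)M_p a = 4.185·a.
Adding the three: (m₁ − m₂)g = (m₁ + m₂ + 4.185)a, so a = (4.04 − 1.78)(9.81)/(4.04 + 1.78 + 4.185) = 2.216 m/s².

a ≈ 2.22 m/s²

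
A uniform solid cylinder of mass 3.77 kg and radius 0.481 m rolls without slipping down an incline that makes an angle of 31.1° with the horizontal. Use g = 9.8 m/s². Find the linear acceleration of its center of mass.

a ≈ 3.37 m/s²

Translation along the incline: Mg sinθ − f = Ma.
Rotation about the center: fR = Iα with I = ½MR². No-slip gives a = αR, so f = (I/R²)a = (1/2)M a.
Substituting: Mg sinθ = (1 + 0.5000)Ma, so a = g sinθ/(1 + 0.5000) = (9.8) sin 31.1° / 1.500 = 3.375 m/s².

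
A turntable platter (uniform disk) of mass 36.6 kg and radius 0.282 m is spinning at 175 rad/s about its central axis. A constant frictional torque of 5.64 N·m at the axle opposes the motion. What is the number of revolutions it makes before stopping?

≈ 629 revolutions

I = ½MR² = (1/2)(36.6)(0.282)² = 1.455 kg·m².
The net torque has magnitude 5.64 N·m, opposing ω.
|α| = τ/I = 5.640/1.455 = 3.876 rad/s² (deceleration).
ω² = ω₀² − 2|α|θ with ω = 0 ⇒ θ = ω₀²/(2|α|) = 3951 rad = 628.8 rev.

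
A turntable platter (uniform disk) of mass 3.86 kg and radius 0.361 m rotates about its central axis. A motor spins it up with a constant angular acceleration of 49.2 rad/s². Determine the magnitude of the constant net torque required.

I = ½MR² = (1/2)(3.86)(0.361)² = 0.2515 kg·m².
τ = Iα = (0.2515)(49.20) = 12.37 N·m.

τ ≈ 12.4 N·m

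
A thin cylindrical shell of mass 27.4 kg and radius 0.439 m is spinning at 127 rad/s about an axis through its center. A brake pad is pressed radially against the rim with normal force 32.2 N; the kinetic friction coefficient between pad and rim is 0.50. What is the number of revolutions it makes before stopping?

I = MR² = (27.4)(0.439)² = 5.281 kg·m².
Friction force f = μN = (0.50)(32.2) = 16.10 N at the rim; torque magnitude τ = fR = 7.068 N·m, opposing ω.
|α| = τ/I = 7.068/5.281 = 1.338 rad/s² (deceleration).
ω² = ω₀² − 2|α|θ with ω = 0 ⇒ θ = ω₀²/(2|α|) = 6025 rad = 958.9 rev.

≈ 959 revolutions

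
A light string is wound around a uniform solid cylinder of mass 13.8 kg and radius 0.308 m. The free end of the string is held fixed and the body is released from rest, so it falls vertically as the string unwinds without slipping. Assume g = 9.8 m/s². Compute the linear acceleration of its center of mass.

a ≈ 6.53 m/s²

Translation: Mg − T = Ma. Rotation about the center: TR = Iα with I = ½MR².
With a = αR: T = (I/R²)a = (1/2)M a, so Mg = (1 + 0.5000)Ma.
a = g/(1 + 0.5000) = 9.8/1.500 = 6.533 m/s².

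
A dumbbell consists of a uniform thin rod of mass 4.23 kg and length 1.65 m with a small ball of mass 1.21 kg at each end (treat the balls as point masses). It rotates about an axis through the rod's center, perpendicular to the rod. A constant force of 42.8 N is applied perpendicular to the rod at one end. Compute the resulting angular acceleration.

α ≈ 13.5 rad/s²

I_rod = (1/12)ML² = (1/12)(4.23)(1.65)² = 0.9597 kg·m².
I_balls = 2·m·(L/2)² = 2(1.21)(0.8250)² = 1.647 kg·m².
Total I = 2.607 kg·m².
τ = F·(L/2) = (42.8)(0.825) = 35.31 N·m.
α = τ/I = 35.31/2.607 = 13.55 rad/s².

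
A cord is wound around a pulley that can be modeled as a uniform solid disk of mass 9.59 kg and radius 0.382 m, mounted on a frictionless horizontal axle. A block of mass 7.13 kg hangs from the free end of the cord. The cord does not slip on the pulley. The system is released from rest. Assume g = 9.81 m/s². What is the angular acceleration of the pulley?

I = ½MR² = (1/2)(9.59)(0.382)² = 0.6997 kg·m².
Block: mg − T = ma. Pulley: TR = Iα. No-slip: a = αR, so T = (I/R²)a = 4.795·a.
Then mg = (m + 4.795)a, so a = (7.13)(9.81)/(7.13 + 4.795) = 5.865 m/s².
α = a/R = 5.865/0.382 = 15.35 rad/s².

α ≈ 15.4 rad/s²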